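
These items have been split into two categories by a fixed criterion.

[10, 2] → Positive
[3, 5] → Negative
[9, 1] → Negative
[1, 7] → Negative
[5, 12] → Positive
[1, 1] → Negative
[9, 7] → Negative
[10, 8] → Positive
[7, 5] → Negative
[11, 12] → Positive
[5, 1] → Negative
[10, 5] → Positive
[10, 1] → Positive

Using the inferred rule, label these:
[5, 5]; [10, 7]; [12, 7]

Negative, Positive, Positive

The pattern is that an item is 'Positive' exactly when: product is even.
[5, 5]: Negative (5·5 = 25).
[10, 7]: Positive (10·7 = 70).
[12, 7]: Positive (12·7 = 84).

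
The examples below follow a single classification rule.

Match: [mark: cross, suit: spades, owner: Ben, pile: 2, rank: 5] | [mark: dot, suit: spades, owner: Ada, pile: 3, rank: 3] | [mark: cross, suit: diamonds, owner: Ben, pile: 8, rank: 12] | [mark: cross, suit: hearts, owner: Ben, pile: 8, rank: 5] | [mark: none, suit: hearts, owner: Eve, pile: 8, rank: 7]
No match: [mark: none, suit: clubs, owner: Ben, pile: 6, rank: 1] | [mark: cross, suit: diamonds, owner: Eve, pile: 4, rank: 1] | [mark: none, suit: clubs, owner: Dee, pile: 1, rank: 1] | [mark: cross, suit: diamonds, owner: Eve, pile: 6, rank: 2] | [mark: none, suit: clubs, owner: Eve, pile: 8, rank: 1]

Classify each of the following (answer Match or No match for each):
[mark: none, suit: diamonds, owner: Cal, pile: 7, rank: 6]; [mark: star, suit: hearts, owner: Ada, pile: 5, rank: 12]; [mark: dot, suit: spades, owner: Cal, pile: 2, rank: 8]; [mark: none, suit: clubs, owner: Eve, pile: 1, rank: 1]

The rule appears to be: rank ≥ 3.
[mark: none, suit: diamonds, owner: Cal, pile: 7, rank: 6]: Match (rank = 6).
[mark: star, suit: hearts, owner: Ada, pile: 5, rank: 12]: Match (rank = 12).
[mark: dot, suit: spades, owner: Cal, pile: 2, rank: 8]: Match (rank = 8).
[mark: none, suit: clubs, owner: Eve, pile: 1, rank: 1]: No match (rank = 1).

Match, Match, Match, No match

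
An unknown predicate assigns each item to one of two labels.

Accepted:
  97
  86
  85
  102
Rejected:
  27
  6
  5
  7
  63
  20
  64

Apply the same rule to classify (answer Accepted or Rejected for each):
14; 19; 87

Rejected, Rejected, Accepted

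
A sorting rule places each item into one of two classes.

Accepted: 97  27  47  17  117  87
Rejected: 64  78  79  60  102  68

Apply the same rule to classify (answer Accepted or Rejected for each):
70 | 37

Rejected, Accepted

The pattern is that an item is 'Accepted' exactly when: ends in digit 7.
70 → last digit 0 → Rejected.
37 → last digit 7 → Accepted.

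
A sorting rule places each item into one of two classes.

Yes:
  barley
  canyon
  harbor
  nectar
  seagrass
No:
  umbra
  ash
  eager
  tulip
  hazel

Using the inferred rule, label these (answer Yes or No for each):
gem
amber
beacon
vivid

No, No, Yes, No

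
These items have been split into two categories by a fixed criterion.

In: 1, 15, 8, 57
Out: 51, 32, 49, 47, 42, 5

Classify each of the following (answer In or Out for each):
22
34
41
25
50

The common property of the 'In' items is: ≡ 1 (mod 7). No 'Out' item has it.
22: 22 mod 7 = 1, meets the rule → In. 34: 34 mod 7 = 6, does not fit → Out. 41: 41 mod 7 = 6, does not fit → Out. 25: 25 mod 7 = 4, does not fit → Out. 50: 50 mod 7 = 1, meets the rule → In.

In, Out, Out, Out, In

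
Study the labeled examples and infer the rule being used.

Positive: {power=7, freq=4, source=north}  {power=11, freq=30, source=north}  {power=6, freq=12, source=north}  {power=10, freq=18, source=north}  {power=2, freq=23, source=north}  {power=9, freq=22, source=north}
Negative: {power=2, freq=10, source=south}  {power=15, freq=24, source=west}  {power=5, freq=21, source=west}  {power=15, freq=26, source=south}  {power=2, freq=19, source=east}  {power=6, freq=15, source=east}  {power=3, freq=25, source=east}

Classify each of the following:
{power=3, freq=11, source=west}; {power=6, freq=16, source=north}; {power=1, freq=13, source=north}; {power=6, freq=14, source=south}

Negative, Positive, Positive, Negative

The pattern is that an item is 'Positive' exactly when: source is north.
{power=3, freq=11, source=west}: Negative (source is west). {power=6, freq=16, source=north}: Positive (source is north). {power=1, freq=13, source=north}: Positive (source is north). {power=6, freq=14, source=south}: Negative (source is south).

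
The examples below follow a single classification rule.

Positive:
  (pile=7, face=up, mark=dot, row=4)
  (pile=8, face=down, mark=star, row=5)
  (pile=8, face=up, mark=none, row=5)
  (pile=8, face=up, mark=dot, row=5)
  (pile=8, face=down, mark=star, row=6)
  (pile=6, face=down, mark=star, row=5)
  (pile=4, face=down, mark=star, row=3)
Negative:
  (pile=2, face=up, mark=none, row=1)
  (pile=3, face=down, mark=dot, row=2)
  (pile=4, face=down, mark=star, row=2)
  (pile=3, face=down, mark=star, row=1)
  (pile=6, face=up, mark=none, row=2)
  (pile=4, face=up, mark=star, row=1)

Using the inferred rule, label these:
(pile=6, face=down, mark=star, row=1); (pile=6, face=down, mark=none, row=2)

Negative, Negative

Every 'Positive' example satisfies: row ≥ 3. None of the 'Negative' examples do.
(pile=6, face=down, mark=star, row=1): row = 1, does not satisfy this → Negative.
(pile=6, face=down, mark=none, row=2): row = 2, does not satisfy this → Negative.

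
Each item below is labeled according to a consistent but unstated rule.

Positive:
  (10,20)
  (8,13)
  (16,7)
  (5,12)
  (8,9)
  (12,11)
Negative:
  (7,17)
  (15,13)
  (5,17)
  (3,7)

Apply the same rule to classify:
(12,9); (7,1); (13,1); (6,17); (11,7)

The distinguishing property — product is even — holds for all the 'Positive' cases and none of the 'Negative' cases.
(12,9) — 12·9 = 108, hence Positive.
(7,1) — 7·1 = 7, hence Negative.
(13,1) — 13·1 = 13, hence Negative.
(6,17) — 6·17 = 102, hence Positive.
(11,7) — 11·7 = 77, hence Negative.

Positive, Negative, Negative, Positive, Negative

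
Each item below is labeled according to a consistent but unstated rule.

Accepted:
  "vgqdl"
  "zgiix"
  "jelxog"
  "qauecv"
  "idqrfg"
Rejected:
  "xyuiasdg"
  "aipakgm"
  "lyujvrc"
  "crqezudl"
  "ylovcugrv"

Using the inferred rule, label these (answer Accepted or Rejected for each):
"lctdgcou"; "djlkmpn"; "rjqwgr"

Rejected, Rejected, Accepted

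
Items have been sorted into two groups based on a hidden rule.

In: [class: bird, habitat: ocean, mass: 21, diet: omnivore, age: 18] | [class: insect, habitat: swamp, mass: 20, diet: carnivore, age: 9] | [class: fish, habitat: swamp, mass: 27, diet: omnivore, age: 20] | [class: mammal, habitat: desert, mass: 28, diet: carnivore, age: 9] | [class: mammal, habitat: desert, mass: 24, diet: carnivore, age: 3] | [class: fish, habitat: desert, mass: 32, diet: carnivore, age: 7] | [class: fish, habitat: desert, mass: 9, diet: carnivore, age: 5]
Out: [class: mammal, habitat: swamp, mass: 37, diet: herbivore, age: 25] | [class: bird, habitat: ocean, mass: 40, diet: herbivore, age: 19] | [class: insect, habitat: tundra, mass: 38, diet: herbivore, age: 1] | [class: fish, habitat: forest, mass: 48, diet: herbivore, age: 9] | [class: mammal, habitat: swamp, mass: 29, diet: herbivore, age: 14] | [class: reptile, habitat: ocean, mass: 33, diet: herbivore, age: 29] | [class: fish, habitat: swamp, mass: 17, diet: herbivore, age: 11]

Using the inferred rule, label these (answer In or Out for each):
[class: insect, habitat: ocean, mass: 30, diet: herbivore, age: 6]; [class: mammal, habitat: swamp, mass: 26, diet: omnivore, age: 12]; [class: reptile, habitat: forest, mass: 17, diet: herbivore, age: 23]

Every 'In' example satisfies: diet is not herbivore. None of the 'Out' examples do.
[class: insect, habitat: ocean, mass: 30, diet: herbivore, age: 6]: Out (diet is herbivore). [class: mammal, habitat: swamp, mass: 26, diet: omnivore, age: 12]: In (diet is omnivore). [class: reptile, habitat: forest, mass: 17, diet: herbivore, age: 23]: Out (diet is herbivore).

Out, In, Out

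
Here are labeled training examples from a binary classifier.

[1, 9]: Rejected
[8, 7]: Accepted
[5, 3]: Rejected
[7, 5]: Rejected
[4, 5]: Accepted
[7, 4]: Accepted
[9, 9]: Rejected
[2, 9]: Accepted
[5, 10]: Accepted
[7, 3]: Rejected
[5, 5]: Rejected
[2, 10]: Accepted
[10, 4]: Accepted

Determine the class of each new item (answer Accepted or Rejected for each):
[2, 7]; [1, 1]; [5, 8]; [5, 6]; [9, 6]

Accepted, Rejected, Accepted, Accepted, Accepted

The pattern is that an item is 'Accepted' exactly when: product is even.
Accepted: [2, 7], since 2·7 = 14. Rejected: [1, 1], since 1·1 = 1. Accepted: [5, 8], since 5·8 = 40. Accepted: [5, 6], since 5·6 = 30. Accepted: [9, 6], since 9·6 = 54.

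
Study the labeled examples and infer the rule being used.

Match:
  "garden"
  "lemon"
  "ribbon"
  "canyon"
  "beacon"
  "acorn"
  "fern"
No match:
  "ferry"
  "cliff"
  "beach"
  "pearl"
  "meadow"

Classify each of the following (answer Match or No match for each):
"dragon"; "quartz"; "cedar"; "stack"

One predicate separates the groups cleanly: contains 'n'.

Match, No match, No match, No match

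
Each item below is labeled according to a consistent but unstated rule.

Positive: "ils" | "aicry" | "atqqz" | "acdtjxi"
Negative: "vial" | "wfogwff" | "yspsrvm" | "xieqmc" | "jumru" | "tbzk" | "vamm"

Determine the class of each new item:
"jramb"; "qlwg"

Comparing the two groups points to one rule — starts with a vowel.
Negative: "jramb", since starts with 'j'.
Negative: "qlwg", since starts with 'q'.

Negative, Negative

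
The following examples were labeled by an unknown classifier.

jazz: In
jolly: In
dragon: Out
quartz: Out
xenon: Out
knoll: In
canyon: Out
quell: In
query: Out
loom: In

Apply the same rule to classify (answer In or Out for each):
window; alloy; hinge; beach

Out, In, Out, Out

Looking at the examples, the only property every 'In' case has and every 'Out' case lacks is: has a double letter.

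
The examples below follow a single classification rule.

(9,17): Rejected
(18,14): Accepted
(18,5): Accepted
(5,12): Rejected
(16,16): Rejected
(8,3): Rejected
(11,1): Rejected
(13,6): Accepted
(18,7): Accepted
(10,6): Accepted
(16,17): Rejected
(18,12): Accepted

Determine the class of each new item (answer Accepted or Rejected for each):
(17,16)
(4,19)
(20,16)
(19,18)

One predicate separates the groups cleanly: first > second AND sum ≥ 16.
(17,16): 17 > 16, 17+16 = 33, satisfies this → Accepted.
(4,19): 4 < 19, 4+19 = 23, does not pass → Rejected.
(20,16): 20 > 16, 20+16 = 36, satisfies this → Accepted.
(19,18): 19 > 18, 19+18 = 37, satisfies this → Accepted.

Accepted, Rejected, Accepted, Accepted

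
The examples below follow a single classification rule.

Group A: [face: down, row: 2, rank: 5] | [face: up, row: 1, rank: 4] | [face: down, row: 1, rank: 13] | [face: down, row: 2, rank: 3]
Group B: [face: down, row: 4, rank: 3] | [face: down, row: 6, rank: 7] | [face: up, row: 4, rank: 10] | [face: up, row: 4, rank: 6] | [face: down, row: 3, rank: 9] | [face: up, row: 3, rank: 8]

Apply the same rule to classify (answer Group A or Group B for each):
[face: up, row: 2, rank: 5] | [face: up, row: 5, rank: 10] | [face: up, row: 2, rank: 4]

Group A, Group B, Group A

All 'Group A' examples share one property — row ≤ 2 — and every 'Group B' example lacks it.
[face: up, row: 2, rank: 5]: row = 2, checks out → Group A.
[face: up, row: 5, rank: 10]: row = 5, lacks this property → Group B.
[face: up, row: 2, rank: 4]: row = 2, checks out → Group A.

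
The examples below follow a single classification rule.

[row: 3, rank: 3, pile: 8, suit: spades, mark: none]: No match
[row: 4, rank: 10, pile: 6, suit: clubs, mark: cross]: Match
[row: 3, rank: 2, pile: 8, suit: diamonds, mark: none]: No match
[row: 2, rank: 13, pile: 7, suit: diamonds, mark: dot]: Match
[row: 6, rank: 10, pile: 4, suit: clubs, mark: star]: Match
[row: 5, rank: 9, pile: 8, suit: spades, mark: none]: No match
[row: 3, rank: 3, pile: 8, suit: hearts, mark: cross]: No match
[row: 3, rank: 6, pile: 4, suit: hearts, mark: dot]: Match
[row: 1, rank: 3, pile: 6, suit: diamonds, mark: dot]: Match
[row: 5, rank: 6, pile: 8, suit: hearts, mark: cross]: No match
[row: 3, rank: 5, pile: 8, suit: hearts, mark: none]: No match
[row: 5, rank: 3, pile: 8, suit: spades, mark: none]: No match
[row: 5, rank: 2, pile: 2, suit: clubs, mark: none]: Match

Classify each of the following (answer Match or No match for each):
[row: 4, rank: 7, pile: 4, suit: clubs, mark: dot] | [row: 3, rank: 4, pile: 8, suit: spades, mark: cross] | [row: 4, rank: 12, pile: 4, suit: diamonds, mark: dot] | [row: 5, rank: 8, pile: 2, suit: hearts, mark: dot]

'Match' ⟺ pile ≤ 7.
[row: 4, rank: 7, pile: 4, suit: clubs, mark: dot]: pile = 4, matches → Match.
[row: 3, rank: 4, pile: 8, suit: spades, mark: cross]: pile = 8, fails the rule → No match.
[row: 4, rank: 12, pile: 4, suit: diamonds, mark: dot]: pile = 4, matches → Match.
[row: 5, rank: 8, pile: 2, suit: hearts, mark: dot]: pile = 2, matches → Match.

Match, No match, Match, Match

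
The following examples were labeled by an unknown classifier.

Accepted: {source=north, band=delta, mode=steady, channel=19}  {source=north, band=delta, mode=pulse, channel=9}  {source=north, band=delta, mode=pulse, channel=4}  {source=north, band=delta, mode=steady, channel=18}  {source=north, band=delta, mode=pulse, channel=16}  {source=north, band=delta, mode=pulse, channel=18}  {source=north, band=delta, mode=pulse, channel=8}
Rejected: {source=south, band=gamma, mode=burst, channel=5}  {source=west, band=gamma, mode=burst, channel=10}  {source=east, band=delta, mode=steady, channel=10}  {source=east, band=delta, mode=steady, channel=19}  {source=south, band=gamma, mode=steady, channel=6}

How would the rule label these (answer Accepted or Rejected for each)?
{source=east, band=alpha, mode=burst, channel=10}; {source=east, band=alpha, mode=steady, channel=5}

Rejected, Rejected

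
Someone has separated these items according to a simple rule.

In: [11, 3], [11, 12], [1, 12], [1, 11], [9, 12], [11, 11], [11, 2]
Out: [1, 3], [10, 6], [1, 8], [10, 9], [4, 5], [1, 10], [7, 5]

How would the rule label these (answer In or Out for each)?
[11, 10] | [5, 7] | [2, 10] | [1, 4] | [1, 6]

All 'In' examples share one property — max ≥ 11 — and every 'Out' example lacks it.
[11, 10]: max 11 — qualifies, so In. [5, 7]: max 7 — does not fit, so Out. [2, 10]: max 10 — does not fit, so Out. [1, 4]: max 4 — does not fit, so Out. [1, 6]: max 6 — does not fit, so Out.

In, Out, Out, Out, Out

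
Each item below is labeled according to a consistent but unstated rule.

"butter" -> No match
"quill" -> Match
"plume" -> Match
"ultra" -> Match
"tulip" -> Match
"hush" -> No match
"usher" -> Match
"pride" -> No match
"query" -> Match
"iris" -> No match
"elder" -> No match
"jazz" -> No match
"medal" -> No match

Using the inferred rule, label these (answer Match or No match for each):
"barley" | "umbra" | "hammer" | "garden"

No match, Match, No match, No match

Rule: odd length AND contains 'u'. This holds for each 'Match' example and fails for each 'No match' one.
"barley": No match (length 6, no 'u').
"umbra": Match (length 5, has 'u').
"hammer": No match (length 6, no 'u').
"garden": No match (length 6, no 'u').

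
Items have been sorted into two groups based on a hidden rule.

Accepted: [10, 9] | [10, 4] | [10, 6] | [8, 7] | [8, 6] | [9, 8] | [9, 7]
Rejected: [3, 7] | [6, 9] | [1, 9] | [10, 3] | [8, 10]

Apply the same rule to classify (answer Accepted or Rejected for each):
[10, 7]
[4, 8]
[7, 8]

Accepted, Rejected, Rejected

One predicate separates the groups cleanly: first > second AND sum ≥ 14.
Accepted: [10, 7], since 10 > 7, 10+7 = 17. Rejected: [4, 8], since 4 < 8, 4+8 = 12. Rejected: [7, 8], since 7 < 8, 7+8 = 15.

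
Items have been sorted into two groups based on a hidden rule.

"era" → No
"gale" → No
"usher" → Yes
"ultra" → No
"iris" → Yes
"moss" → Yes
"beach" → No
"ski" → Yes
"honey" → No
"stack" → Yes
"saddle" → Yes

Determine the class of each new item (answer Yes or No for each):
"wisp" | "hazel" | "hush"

The simplest hypothesis consistent with all the labels is: contains 's'.
"wisp": has 's', qualifies → Yes.
"hazel": no 's', does not pass → No.
"hush": has 's', qualifies → Yes.

Yes, No, Yes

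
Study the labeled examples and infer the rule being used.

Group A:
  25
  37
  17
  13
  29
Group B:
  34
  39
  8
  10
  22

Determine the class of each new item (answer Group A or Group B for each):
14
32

Group B, Group B

'Group A' ⟺ ≡ 1 (mod 4).
Group B: 14, since 14 mod 4 = 2.
Group B: 32, since 32 mod 4 = 0.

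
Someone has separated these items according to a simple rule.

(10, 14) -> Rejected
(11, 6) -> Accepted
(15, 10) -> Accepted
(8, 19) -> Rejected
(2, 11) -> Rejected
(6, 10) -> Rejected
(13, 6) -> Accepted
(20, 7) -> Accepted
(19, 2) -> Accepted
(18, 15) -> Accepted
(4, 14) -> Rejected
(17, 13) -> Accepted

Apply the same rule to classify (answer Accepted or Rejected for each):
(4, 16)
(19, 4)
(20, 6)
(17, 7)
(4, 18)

A rule that fits every label: first > second — true of each 'Accepted' example, false of each 'Rejected' one.
(4, 16): 4 < 16, fails this test → Rejected.
(19, 4): 19 > 4, satisfies this → Accepted.
(20, 6): 20 > 6, satisfies this → Accepted.
(17, 7): 17 > 7, satisfies this → Accepted.
(4, 18): 4 < 18, fails this test → Rejected.

Rejected, Accepted, Accepted, Accepted, Rejected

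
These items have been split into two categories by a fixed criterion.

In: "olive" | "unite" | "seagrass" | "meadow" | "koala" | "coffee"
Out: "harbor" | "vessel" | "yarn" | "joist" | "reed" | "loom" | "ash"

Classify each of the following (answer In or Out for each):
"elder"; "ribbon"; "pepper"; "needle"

Out, Out, Out, In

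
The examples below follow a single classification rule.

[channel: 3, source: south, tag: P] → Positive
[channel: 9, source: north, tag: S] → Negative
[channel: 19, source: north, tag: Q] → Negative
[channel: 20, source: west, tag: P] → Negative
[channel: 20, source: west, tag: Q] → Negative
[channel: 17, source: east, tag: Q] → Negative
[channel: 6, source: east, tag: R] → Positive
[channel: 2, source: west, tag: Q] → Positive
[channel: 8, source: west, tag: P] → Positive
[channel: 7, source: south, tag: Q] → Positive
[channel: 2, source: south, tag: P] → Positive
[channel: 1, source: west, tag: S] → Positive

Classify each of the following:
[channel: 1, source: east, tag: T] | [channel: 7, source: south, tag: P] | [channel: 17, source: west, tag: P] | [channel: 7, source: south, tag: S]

Positive, Positive, Negative, Positive

The simplest hypothesis consistent with all the labels is: channel ≤ 8.
[channel: 1, source: east, tag: T] → channel = 1 → Positive. [channel: 7, source: south, tag: P] → channel = 7 → Positive. [channel: 17, source: west, tag: P] → channel = 17 → Negative. [channel: 7, source: south, tag: S] → channel = 7 → Positive.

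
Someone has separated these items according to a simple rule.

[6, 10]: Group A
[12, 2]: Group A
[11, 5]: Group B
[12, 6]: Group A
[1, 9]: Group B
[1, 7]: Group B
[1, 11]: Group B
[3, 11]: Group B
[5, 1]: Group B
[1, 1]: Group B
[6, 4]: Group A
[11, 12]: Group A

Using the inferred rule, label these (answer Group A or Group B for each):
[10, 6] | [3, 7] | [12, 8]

Group A, Group B, Group A

Rule: second is even. This holds for each 'Group A' example and fails for each 'Group B' one.
[10, 6] → second 6 → Group A. [3, 7] → second 7 → Group B. [12, 8] → second 8 → Group A.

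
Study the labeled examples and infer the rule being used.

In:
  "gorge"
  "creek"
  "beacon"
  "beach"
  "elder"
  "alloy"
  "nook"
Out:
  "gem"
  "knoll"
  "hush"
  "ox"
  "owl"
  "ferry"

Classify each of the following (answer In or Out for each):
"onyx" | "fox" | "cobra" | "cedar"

Out, Out, In, In

A rule that fits every label: has ≥ 2 vowels — true of each 'In' example, false of each 'Out' one.
"onyx": Out (1 vowel). "fox": Out (1 vowel). "cobra": In (2 vowels). "cedar": In (2 vowels).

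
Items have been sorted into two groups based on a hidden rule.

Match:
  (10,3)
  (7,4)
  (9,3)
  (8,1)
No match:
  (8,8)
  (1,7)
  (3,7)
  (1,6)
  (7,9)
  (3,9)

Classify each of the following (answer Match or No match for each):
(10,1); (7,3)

Rule: first > second. This holds for each 'Match' example and fails for each 'No match' one.

Match, Match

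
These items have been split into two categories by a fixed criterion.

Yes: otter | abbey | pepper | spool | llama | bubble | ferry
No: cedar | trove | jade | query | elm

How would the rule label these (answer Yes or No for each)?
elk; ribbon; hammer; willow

No, Yes, Yes, Yes

All 'Yes' examples share one property — has a double letter — and every 'No' example lacks it.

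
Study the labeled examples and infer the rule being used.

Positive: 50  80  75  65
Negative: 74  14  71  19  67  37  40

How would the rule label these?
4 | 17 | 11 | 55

Negative, Negative, Negative, Positive

The simplest hypothesis consistent with all the labels is: multiple of 5 AND at least 50.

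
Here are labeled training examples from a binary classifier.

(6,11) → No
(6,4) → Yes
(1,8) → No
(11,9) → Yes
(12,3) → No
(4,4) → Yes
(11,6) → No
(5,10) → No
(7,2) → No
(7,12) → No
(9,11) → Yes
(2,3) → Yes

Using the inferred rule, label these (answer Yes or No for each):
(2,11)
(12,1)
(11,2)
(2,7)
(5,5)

One predicate separates the groups cleanly: |first − second| ≤ 2.
(2,11): No (|2−11| = 9). (12,1): No (|12−1| = 11). (11,2): No (|11−2| = 9). (2,7): No (|2−7| = 5). (5,5): Yes (|5−5| = 0).

No, No, No, No, Yes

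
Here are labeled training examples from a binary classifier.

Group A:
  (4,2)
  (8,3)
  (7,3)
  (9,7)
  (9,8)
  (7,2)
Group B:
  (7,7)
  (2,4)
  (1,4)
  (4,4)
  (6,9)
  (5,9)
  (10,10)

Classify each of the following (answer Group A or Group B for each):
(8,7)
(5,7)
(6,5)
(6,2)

Every 'Group A' example satisfies: first > second. None of the 'Group B' examples do.
(8,7): Group A (8 > 7).
(5,7): Group B (5 < 7).
(6,5): Group A (6 > 5).
(6,2): Group A (6 > 2).

Group A, Group B, Group A, Group A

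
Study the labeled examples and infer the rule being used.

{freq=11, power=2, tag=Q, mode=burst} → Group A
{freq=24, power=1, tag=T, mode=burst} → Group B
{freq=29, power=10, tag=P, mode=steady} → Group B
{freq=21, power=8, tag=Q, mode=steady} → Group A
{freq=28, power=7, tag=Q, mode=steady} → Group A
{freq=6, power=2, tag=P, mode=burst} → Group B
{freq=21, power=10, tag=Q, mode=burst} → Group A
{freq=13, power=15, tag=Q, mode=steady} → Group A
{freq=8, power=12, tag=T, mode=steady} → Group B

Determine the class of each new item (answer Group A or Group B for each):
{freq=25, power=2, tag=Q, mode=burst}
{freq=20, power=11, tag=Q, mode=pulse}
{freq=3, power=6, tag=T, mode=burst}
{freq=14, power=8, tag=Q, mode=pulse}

Group A, Group A, Group B, Group A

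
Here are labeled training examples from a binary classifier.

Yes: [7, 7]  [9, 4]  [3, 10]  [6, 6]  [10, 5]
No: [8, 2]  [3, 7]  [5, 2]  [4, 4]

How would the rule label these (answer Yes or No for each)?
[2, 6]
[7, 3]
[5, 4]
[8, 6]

No, No, No, Yes

The pattern is that an item is 'Yes' exactly when: sum ≥ 12.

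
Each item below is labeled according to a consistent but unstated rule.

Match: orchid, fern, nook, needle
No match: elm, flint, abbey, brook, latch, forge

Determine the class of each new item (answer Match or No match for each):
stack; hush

No match, Match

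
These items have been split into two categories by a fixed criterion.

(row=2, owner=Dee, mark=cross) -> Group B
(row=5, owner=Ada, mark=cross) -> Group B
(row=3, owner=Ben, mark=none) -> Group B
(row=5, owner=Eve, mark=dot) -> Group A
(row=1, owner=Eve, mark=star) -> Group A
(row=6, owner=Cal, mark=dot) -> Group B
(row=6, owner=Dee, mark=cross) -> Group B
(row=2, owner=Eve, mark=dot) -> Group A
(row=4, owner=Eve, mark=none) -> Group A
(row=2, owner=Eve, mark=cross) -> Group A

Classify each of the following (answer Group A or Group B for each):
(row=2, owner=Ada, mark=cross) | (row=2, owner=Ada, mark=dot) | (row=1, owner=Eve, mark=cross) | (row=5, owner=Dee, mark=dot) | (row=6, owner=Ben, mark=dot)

Rule: owner is Eve. This holds for each 'Group A' example and fails for each 'Group B' one.
(row=2, owner=Ada, mark=cross): Group B (owner is Ada).
(row=2, owner=Ada, mark=dot): Group B (owner is Ada).
(row=1, owner=Eve, mark=cross): Group A (owner is Eve).
(row=5, owner=Dee, mark=dot): Group B (owner is Dee).
(row=6, owner=Ben, mark=dot): Group B (owner is Ben).

Group B, Group B, Group A, Group B, Group B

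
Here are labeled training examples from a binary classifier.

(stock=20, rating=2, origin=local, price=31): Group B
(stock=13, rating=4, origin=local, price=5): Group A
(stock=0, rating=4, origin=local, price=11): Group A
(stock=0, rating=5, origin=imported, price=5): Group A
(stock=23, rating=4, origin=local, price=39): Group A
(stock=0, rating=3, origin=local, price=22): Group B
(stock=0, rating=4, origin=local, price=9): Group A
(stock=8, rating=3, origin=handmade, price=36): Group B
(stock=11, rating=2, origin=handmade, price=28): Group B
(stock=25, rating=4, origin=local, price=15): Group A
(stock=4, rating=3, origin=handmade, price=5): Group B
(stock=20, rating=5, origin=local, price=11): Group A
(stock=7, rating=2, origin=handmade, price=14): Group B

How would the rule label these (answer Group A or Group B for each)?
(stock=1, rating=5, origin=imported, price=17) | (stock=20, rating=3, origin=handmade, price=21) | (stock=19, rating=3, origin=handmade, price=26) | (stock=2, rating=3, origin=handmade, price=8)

Group A, Group B, Group B, Group B

The classifier is using: rating ≥ 4.
(stock=1, rating=5, origin=imported, price=17): rating = 5 — has this property, so Group A. (stock=20, rating=3, origin=handmade, price=21): rating = 3 — fails the rule, so Group B. (stock=19, rating=3, origin=handmade, price=26): rating = 3 — fails the rule, so Group B. (stock=2, rating=3, origin=handmade, price=8): rating = 3 — fails the rule, so Group B.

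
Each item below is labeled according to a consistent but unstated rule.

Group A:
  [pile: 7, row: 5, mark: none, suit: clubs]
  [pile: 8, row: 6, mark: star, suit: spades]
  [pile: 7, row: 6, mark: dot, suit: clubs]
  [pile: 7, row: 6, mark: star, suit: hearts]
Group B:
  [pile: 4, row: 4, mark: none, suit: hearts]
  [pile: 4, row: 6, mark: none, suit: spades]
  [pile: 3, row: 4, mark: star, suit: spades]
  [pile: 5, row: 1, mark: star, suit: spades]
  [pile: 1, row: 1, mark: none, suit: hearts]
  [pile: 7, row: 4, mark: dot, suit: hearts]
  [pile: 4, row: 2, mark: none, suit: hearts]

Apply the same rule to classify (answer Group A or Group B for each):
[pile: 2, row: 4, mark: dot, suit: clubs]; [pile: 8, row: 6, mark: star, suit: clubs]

Every 'Group A' example satisfies: row ≥ 5 AND pile ≥ 5. None of the 'Group B' examples do.
[pile: 2, row: 4, mark: dot, suit: clubs] — row = 4, pile = 2, hence Group B. [pile: 8, row: 6, mark: star, suit: clubs] — row = 6, pile = 8, hence Group A.

Group B, Group A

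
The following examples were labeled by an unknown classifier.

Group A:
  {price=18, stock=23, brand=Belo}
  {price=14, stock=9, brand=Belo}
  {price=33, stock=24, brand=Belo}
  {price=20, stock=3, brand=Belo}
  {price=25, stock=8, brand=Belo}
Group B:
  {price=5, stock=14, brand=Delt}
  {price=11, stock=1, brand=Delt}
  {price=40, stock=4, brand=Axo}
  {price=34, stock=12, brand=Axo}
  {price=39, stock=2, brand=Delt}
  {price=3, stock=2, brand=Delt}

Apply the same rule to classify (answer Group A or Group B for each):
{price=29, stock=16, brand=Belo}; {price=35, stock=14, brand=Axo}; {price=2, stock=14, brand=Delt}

Group A, Group B, Group B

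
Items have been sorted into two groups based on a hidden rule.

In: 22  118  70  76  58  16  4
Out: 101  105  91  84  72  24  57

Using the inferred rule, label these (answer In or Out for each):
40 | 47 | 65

A rule that fits every label: ≡ 4 (mod 6) — true of each 'In' example, false of each 'Out' one.
40 → 40 mod 6 = 4 → In.
47 → 47 mod 6 = 5 → Out.
65 → 65 mod 6 = 5 → Out.

In, Out, Out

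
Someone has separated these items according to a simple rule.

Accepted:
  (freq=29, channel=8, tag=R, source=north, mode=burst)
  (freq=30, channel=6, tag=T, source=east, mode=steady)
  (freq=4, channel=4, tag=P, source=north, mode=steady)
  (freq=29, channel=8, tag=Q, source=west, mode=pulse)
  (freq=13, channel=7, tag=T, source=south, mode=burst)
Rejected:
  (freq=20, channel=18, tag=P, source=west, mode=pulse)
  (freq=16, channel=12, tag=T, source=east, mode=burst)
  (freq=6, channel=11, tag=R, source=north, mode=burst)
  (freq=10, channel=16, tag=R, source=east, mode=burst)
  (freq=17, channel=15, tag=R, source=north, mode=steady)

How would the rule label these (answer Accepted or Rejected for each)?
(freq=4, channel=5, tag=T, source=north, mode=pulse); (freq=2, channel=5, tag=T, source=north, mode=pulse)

Accepted, Accepted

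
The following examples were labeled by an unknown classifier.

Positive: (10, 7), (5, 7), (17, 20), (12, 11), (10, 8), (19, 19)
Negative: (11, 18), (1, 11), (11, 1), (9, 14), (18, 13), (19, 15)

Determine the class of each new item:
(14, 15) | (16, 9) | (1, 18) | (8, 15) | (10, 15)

Positive, Negative, Negative, Negative, Negative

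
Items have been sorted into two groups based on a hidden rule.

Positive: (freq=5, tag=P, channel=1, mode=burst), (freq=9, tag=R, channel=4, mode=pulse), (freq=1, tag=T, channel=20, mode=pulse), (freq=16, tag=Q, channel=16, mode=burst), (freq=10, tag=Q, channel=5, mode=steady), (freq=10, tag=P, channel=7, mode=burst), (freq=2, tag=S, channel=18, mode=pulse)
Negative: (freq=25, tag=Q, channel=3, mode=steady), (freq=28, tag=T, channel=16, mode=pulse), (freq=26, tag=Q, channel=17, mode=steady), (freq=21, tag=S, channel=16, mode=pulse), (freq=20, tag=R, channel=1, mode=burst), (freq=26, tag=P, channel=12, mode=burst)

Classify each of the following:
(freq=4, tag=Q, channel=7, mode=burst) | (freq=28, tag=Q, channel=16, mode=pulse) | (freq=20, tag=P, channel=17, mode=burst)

Rule: freq ≤ 16. This holds for each 'Positive' example and fails for each 'Negative' one.
(freq=4, tag=Q, channel=7, mode=burst) → freq = 4 → Positive.
(freq=28, tag=Q, channel=16, mode=pulse) → freq = 28 → Negative.
(freq=20, tag=P, channel=17, mode=burst) → freq = 20 → Negative.

Positive, Negative, Negative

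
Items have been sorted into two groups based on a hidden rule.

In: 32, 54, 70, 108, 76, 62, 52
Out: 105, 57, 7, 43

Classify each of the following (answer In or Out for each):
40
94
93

In, In, Out

Looking at the examples, the only property every 'In' case has and every 'Out' case lacks is: even.
40: 40 is even, matches → In.
94: 94 is even, matches → In.
93: 93 is odd, fails the rule → Out.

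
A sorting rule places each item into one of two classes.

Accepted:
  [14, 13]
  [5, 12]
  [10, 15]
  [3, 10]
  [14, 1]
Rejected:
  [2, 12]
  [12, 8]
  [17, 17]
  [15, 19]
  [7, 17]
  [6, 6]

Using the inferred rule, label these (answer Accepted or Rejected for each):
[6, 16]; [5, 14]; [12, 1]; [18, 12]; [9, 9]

Every 'Accepted' example satisfies: sum is odd. None of the 'Rejected' examples do.
[6, 16]: Rejected (6+16 = 22). [5, 14]: Accepted (5+14 = 19). [12, 1]: Accepted (12+1 = 13). [18, 12]: Rejected (18+12 = 30). [9, 9]: Rejected (9+9 = 18).

Rejected, Accepted, Accepted, Rejected, Rejected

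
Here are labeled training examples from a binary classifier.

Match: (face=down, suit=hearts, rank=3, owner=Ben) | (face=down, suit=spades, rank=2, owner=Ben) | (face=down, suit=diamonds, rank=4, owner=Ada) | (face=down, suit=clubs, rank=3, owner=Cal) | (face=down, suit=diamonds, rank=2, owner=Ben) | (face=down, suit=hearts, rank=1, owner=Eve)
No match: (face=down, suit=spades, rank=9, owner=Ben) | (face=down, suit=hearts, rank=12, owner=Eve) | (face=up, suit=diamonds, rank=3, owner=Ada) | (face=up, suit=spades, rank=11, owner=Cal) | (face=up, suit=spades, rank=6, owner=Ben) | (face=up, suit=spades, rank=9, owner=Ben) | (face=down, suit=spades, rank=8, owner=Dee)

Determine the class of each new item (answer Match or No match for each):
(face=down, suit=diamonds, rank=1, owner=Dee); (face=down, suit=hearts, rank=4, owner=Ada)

Rule: face is down AND rank ≤ 4. This holds for each 'Match' example and fails for each 'No match' one.
(face=down, suit=diamonds, rank=1, owner=Dee): face is down, rank = 1, meets the rule → Match.
(face=down, suit=hearts, rank=4, owner=Ada): face is down, rank = 4, meets the rule → Match.

Match, Match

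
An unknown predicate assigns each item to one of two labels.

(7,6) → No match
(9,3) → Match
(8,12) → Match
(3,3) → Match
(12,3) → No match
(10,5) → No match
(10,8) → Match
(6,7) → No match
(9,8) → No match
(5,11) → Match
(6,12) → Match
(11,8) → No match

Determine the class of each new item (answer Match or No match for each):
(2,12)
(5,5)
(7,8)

Match, Match, No match

The pattern is that an item is 'Match' exactly when: sum is even.
(2,12): Match (2+12 = 14).
(5,5): Match (5+5 = 10).
(7,8): No match (7+8 = 15).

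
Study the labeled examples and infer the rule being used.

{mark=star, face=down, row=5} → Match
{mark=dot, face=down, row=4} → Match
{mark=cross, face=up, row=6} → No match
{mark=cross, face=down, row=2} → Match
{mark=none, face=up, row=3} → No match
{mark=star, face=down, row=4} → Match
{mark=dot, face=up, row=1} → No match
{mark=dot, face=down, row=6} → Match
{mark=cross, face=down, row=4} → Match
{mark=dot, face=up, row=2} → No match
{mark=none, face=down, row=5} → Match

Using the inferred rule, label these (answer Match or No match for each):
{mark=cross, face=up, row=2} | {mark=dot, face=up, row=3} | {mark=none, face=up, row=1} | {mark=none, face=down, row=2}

Checking candidate rules against both groups, what survives is: face is down.

No match, No match, No match, Match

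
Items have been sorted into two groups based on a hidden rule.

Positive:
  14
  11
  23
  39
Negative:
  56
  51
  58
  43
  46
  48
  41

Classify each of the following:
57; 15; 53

The pattern is that an item is 'Positive' exactly when: at most 39.
57 — 57 > 39, hence Negative.
15 — 15 ≤ 39, hence Positive.
53 — 53 > 39, hence Negative.

Negative, Positive, Negative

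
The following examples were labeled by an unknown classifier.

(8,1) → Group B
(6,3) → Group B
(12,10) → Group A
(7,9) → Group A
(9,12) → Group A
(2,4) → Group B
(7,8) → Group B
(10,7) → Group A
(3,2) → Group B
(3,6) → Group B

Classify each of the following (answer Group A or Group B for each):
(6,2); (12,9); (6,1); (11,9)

All 'Group A' examples share one property — sum ≥ 16 — and every 'Group B' example lacks it.
(6,2): Group B (6+2 = 8).
(12,9): Group A (12+9 = 21).
(6,1): Group B (6+1 = 7).
(11,9): Group A (11+9 = 20).

Group B, Group A, Group B, Group A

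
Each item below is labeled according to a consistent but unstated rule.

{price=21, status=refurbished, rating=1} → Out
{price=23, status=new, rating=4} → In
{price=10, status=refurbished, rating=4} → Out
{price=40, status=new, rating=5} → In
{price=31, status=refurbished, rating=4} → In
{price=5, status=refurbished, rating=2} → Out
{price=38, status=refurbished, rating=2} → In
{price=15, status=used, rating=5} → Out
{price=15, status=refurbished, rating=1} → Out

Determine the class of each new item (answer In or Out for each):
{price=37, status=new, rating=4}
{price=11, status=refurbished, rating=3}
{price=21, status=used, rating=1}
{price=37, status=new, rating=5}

In, Out, Out, In

Rule: price ≥ 23. This holds for each 'In' example and fails for each 'Out' one.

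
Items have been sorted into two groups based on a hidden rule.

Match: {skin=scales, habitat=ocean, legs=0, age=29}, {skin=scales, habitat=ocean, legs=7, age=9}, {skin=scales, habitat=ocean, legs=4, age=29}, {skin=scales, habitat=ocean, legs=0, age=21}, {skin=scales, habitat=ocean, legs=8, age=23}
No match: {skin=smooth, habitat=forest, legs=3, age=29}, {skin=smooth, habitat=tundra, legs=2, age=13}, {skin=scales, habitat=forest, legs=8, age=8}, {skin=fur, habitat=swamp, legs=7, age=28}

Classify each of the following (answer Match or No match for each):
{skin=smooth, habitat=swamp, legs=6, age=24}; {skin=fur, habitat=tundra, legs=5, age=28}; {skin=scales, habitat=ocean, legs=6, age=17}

No match, No match, Match

The classifier is using: habitat is ocean.
{skin=smooth, habitat=swamp, legs=6, age=24}: habitat is swamp, fails the rule → No match.
{skin=fur, habitat=tundra, legs=5, age=28}: habitat is tundra, fails the rule → No match.
{skin=scales, habitat=ocean, legs=6, age=17}: habitat is ocean, passes → Match.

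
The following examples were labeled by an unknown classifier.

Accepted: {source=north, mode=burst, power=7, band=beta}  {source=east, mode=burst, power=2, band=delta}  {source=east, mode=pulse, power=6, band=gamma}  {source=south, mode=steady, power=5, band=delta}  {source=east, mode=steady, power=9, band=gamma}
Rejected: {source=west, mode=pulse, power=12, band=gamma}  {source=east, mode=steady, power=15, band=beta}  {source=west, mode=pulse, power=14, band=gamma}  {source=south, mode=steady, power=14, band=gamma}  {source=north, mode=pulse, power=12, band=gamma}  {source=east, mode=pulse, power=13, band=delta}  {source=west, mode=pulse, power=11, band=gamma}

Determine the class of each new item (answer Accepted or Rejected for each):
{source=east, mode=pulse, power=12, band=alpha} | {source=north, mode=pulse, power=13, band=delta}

Rejected, Rejected

Every 'Accepted' example satisfies: power ≤ 9. None of the 'Rejected' examples do.
{source=east, mode=pulse, power=12, band=alpha}: power = 12 — does not fit, so Rejected.
{source=north, mode=pulse, power=13, band=delta}: power = 13 — does not fit, so Rejected.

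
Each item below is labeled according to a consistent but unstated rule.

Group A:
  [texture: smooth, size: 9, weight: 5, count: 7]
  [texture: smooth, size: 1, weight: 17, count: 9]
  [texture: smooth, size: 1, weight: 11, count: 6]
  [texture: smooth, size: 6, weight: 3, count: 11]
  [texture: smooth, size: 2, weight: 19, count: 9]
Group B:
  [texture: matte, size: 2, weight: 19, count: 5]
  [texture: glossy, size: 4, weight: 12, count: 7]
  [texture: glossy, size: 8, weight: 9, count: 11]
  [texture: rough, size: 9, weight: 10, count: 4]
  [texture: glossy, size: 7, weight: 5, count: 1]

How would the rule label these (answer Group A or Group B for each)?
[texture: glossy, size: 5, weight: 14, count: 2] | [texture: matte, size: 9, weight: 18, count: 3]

Group B, Group B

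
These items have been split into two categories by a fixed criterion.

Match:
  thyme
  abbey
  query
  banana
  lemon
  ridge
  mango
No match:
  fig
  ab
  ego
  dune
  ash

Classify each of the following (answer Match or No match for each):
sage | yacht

No match, Match

The common property of the 'Match' items is: length ≥ 5. No 'No match' item has it.
sage → length 4 → No match. yacht → length 5 → Match.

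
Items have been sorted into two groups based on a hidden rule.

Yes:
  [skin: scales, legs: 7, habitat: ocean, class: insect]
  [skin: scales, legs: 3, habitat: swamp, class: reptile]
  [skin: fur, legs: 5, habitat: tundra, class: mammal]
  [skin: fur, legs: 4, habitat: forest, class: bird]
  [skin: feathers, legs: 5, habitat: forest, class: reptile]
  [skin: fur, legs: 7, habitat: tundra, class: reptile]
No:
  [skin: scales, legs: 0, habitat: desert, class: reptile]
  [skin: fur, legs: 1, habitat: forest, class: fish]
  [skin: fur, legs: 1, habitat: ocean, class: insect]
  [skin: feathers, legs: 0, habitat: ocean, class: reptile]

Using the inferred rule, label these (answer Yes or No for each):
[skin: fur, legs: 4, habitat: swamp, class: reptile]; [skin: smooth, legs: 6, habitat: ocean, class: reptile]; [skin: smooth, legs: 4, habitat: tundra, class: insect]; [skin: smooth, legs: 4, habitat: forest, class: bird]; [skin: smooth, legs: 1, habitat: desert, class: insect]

Yes, Yes, Yes, Yes, No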